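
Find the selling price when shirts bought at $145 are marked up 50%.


Calculate the markup amount:
50% of $145 = $72.50
Add to cost:
$145 + $72.50 = $217.50

$217.50


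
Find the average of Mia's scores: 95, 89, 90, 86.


Add the scores:
95 + 89 + 90 + 86 = 360
Divide by the number of tests:
360 / 4 = 90

90


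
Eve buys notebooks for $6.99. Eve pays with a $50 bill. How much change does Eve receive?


Start with the amount paid:
$50
Subtract the price:
$50 - $6.99 = $43.01

$43.01


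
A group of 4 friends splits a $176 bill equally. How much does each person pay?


Total bill: $176
Number of people: 4
Each pays: $176 / 4 = $44

$44


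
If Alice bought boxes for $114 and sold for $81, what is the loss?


Selling price = $81
Cost price = $114
Loss = cost price - selling price:
Loss = $114 - $81 = $33

$33


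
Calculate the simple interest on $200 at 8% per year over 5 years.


Use the formula I = P x R x T / 100
P x R x T = 200 x 8 x 5 = 8000
I = 8000 / 100 = $80

$80


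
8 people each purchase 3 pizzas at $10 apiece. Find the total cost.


Cost per person:
3 x $10 = $30
Group total:
8 x $30 = $240

$240


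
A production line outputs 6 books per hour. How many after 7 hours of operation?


Production rate: 6 books per hour
Time: 7 hours
Total: 6 x 7 = 42 books

42 books


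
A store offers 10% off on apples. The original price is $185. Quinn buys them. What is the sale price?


Calculate the discount amount:
10% of $185 = $18.50
Subtract from original:
$185 - $18.50 = $166.50

$166.50


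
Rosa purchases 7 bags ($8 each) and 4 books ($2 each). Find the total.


Cost of bags:
7 x $8 = $56
Cost of books:
4 x $2 = $8
Add both:
$56 + $8 = $64

$64


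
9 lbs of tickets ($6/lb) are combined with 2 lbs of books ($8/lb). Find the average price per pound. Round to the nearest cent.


Cost of tickets:
9 x $6 = $54
Cost of books:
2 x $8 = $16
Total cost: $54 + $16 = $70
Total weight: 11 lbs
Average: $70 / 11 = $6.3636... ≈ $6.36/lb

$6.36/lb


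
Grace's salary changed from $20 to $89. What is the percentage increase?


Find the absolute change:
|89 - 20| = 69
Divide by original and multiply by 100:
69 / 20 x 100 = 345%

345%


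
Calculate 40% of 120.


Convert percentage to decimal:
40% = 0.4
Multiply:
120 x 0.4 = 48

48


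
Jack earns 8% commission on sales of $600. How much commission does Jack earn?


Convert rate to decimal:
8% = 0.08
Multiply by sales:
$600 x 0.08 = $48

$48


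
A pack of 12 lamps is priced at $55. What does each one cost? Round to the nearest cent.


Total cost: $55
Number of items: 12
Unit price: $55 / 12 = $4.5833... ≈ $4.58

$4.58


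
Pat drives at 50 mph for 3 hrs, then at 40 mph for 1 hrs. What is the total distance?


Leg 1 distance:
50 x 3 = 150 miles
Leg 2 distance:
40 x 1 = 40 miles
Total distance:
150 + 40 = 190 miles

190 miles


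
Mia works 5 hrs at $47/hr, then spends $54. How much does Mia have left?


Calculate earnings:
5 x $47 = $235
Subtract spending:
$235 - $54 = $181

$181


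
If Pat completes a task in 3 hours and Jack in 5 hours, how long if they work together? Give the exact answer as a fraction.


Pat's rate: 1/3 of the job per hour
Jack's rate: 1/5 of the job per hour
Combined rate: 1/3 + 1/5 = 8/15 per hour
Time = 1 / (8/15) = 15/8 hours (≈ 1.88 hours)

15/8 hours


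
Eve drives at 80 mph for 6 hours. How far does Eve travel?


Use the formula: distance = speed x time
Speed = 80 mph, Time = 6 hours
80 x 6 = 480 miles

480 miles


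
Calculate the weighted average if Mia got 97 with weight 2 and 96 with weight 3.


Weighted sum:
2 x 97 + 3 x 96 = 482
Total weight:
2 + 3 = 5
Weighted average:
482 / 5 = 96.4

96.4


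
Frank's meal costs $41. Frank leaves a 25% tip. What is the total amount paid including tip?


Calculate the tip:
25% of $41 = $10.25
Add tip to meal cost:
$41 + $10.25 = $51.25

$51.25


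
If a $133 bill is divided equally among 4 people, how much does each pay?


Total bill: $133
Number of people: 4
Each pays: $133 / 4 = $33.25

$33.25


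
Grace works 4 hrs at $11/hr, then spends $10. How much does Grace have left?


Calculate earnings:
4 x $11 = $44
Subtract spending:
$44 - $10 = $34

$34


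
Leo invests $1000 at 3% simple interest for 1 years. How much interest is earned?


Use the formula I = P x R x T / 100
P x R x T = 1000 x 3 x 1 = 3000
I = 3000 / 100 = $30

$30


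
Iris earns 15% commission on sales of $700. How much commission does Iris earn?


Convert rate to decimal:
15% = 0.15
Multiply by sales:
$700 x 0.15 = $105

$105


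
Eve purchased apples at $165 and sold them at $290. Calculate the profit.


Selling price = $290
Cost price = $165
Profit = selling price - cost price:
Profit = $290 - $165 = $125

$125


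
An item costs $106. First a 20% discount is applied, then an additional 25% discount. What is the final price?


First discount:
20% of $106 = $21.20
Price after first discount:
$106 - $21.20 = $84.80
Second discount:
25% of $84.80 = $21.20
Final price:
$84.80 - $21.20 = $63.60

$63.60


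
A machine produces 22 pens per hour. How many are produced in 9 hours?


Production rate: 22 pens per hour
Time: 9 hours
Total: 22 x 9 = 198 pens

198 pens


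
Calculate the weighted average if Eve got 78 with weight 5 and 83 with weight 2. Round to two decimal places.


Weighted sum:
5 x 78 + 2 x 83 = 556
Total weight:
5 + 2 = 7
Weighted average:
556 / 7 = 79.4285... ≈ 79.43

79.43


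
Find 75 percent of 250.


Convert percentage to decimal:
75% = 0.75
Multiply:
250 x 0.75 = 187.5

187.5


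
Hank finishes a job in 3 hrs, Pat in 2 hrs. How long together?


Hank's rate: 1/3 of the job per hour
Pat's rate: 1/2 of the job per hour
Combined rate: 1/3 + 1/2 = 5/6 per hour
Time = 1 / (5/6) = 6/5 = 1.2 hours

1.2 hours


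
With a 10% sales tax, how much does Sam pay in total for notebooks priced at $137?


Calculate the tax:
10% of $137 = $13.70
Add tax to price:
$137 + $13.70 = $150.70

$150.70


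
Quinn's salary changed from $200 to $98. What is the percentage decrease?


Find the absolute change:
|98 - 200| = 102
Divide by original and multiply by 100:
102 / 200 x 100 = 51%

51%


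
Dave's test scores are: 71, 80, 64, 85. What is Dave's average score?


Add the scores:
71 + 80 + 64 + 85 = 300
Divide by the number of tests:
300 / 4 = 75

75


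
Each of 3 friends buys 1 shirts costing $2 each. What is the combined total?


Cost per person:
1 x $2 = $2
Group total:
3 x $2 = $6

$6


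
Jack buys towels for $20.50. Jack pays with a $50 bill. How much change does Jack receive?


Start with the amount paid:
$50
Subtract the price:
$50 - $20.50 = $29.50

$29.50


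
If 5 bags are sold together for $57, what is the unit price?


Total cost: $57
Number of items: 5
Unit price: $57 / 5 = $11.40

$11.40


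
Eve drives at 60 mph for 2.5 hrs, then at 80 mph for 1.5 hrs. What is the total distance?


Leg 1 distance:
60 x 2.5 = 150 miles
Leg 2 distance:
80 x 1.5 = 120 miles
Total distance:
150 + 120 = 270 miles

270 miles


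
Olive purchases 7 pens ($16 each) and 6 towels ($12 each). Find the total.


Cost of pens:
7 x $16 = $112
Cost of towels:
6 x $12 = $72
Add both:
$112 + $72 = $184

$184


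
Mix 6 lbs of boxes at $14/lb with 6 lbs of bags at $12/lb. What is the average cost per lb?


Cost of boxes:
6 x $14 = $84
Cost of bags:
6 x $12 = $72
Total cost: $84 + $72 = $156
Total weight: 12 lbs
Average: $156 / 12 = $13/lb

$13/lb


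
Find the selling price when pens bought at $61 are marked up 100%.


Calculate the markup amount:
100% of $61 = $61
Add to cost:
$61 + $61 = $122

$122


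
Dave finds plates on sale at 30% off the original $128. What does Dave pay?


Calculate the discount amount:
30% of $128 = $38.40
Subtract from original:
$128 - $38.40 = $89.60

$89.60


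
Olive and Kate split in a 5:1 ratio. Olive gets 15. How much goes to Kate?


Find the multiplier:
15 / 5 = 3
Apply to Kate's share:
1 x 3 = 3

3


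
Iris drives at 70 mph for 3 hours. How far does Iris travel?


Use the formula: distance = speed x time
Speed = 70 mph, Time = 3 hours
70 x 3 = 210 miles

210 miles


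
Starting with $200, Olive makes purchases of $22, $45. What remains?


Add up expenses:
$22 + $45 = $67
Subtract from budget:
$200 - $67 = $133

$133


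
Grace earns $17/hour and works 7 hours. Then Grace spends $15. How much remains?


Calculate earnings:
7 x $17 = $119
Subtract spending:
$119 - $15 = $104

$104


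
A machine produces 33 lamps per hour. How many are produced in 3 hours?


Production rate: 33 lamps per hour
Time: 3 hours
Total: 33 x 3 = 99 lamps

99 lamps


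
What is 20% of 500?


Convert percentage to decimal:
20% = 0.2
Multiply:
500 x 0.2 = 100

100


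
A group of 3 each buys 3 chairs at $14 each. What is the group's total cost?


Cost per person:
3 x $14 = $42
Group total:
3 x $42 = $126

$126


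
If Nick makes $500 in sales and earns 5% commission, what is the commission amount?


Convert rate to decimal:
5% = 0.05
Multiply by sales:
$500 x 0.05 = $25

$25


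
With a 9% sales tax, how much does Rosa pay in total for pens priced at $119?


Calculate the tax:
9% of $119 = $10.71
Add tax to price:
$119 + $10.71 = $129.71

$129.71


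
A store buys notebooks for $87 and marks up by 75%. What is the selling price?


Calculate the markup amount:
75% of $87 = $65.25
Add to cost:
$87 + $65.25 = $152.25

$152.25


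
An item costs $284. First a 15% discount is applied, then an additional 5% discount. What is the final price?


First discount:
15% of $284 = $42.60
Price after first discount:
$284 - $42.60 = $241.40
Second discount:
5% of $241.40 = $12.07
Final price:
$241.40 - $12.07 = $229.33

$229.33


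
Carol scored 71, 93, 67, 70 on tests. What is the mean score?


Add the scores:
71 + 93 + 67 + 70 = 301
Divide by the number of tests:
301 / 4 = 75.25

75.25


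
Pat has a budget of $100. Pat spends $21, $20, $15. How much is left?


Add up expenses:
$21 + $20 + $15 = $56
Subtract from budget:
$100 - $56 = $44

$44


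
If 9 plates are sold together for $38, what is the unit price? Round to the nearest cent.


Total cost: $38
Number of items: 9
Unit price: $38 / 9 = $4.2222... ≈ $4.22

$4.22


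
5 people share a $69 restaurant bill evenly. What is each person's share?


Total bill: $69
Number of people: 5
Each pays: $69 / 5 = $13.80

$13.80


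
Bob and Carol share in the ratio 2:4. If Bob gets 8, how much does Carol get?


Find the multiplier:
8 / 2 = 4
Apply to Carol's share:
4 x 4 = 16

16


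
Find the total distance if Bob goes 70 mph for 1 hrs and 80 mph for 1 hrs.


Leg 1 distance:
70 x 1 = 70 miles
Leg 2 distance:
80 x 1 = 80 miles
Total distance:
70 + 80 = 150 miles

150 miles


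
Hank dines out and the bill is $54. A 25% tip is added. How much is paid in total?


Calculate the tip:
25% of $54 = $13.50
Add tip to meal cost:
$54 + $13.50 = $67.50

$67.50


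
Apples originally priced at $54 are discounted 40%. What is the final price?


Calculate the discount amount:
40% of $54 = $21.60
Subtract from original:
$54 - $21.60 = $32.40

$32.40


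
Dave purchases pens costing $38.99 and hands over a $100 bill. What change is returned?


Start with the amount paid:
$100
Subtract the price:
$100 - $38.99 = $61.01

$61.01


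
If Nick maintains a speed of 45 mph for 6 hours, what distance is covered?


Use the formula: distance = speed x time
Speed = 45 mph, Time = 6 hours
45 x 6 = 270 miles

270 miles


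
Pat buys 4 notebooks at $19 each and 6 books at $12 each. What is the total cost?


Cost of notebooks:
4 x $19 = $76
Cost of books:
6 x $12 = $72
Add both:
$76 + $72 = $148

$148


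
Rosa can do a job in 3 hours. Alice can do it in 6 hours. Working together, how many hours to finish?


Rosa's rate: 1/3 of the job per hour
Alice's rate: 1/6 of the job per hour
Combined rate: 1/3 + 1/6 = 1/2 per hour
Time = 1 / (1/2) = 2 hours

2 hours


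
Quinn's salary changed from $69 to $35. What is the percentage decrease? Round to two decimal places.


Find the absolute change:
|35 - 69| = 34
Divide by original and multiply by 100:
34 / 69 x 100 = 49.2753...% ≈ 49.28%

49.28%


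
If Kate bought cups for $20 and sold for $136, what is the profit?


Selling price = $136
Cost price = $20
Profit = selling price - cost price:
Profit = $136 - $20 = $116

$116


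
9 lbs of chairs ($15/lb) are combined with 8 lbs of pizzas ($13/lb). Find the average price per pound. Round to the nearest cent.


Cost of chairs:
9 x $15 = $135
Cost of pizzas:
8 x $13 = $104
Total cost: $135 + $104 = $239
Total weight: 17 lbs
Average: $239 / 17 = $14.0588... ≈ $14.06/lb

$14.06/lb


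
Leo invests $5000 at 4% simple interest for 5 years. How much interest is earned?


Use the formula I = P x R x T / 100
P x R x T = 5000 x 4 x 5 = 100000
I = 100000 / 100 = $1000

$1000


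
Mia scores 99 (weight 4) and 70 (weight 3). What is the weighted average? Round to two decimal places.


Weighted sum:
4 x 99 + 3 x 70 = 606
Total weight:
4 + 3 = 7
Weighted average:
606 / 7 = 86.5714... ≈ 86.57

86.57


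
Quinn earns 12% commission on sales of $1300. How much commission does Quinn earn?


Convert rate to decimal:
12% = 0.12
Multiply by sales:
$1300 x 0.12 = $156

$156


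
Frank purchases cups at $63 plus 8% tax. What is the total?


Calculate the tax:
8% of $63 = $5.04
Add tax to price:
$63 + $5.04 = $68.04

$68.04


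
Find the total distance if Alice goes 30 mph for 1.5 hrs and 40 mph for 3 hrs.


Leg 1 distance:
30 x 1.5 = 45 miles
Leg 2 distance:
40 x 3 = 120 miles
Total distance:
45 + 120 = 165 miles

165 miles


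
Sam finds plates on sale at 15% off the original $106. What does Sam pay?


Calculate the discount amount:
15% of $106 = $15.90
Subtract from original:
$106 - $15.90 = $90.10

$90.10


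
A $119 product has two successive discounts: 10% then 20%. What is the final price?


First discount:
10% of $119 = $11.90
Price after first discount:
$119 - $11.90 = $107.10
Second discount:
20% of $107.10 = $21.42
Final price:
$107.10 - $21.42 = $85.68

$85.68


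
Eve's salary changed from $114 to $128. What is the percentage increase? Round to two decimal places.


Find the absolute change:
|128 - 114| = 14
Divide by original and multiply by 100:
14 / 114 x 100 = 12.2807...% ≈ 12.28%

12.28%


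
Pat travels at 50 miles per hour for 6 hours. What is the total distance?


Use the formula: distance = speed x time
Speed = 50 mph, Time = 6 hours
50 x 6 = 300 miles

300 miles


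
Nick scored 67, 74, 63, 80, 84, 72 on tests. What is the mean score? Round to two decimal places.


Add the scores:
67 + 74 + 63 + 80 + 84 + 72 = 440
Divide by the number of tests:
440 / 6 = 73.3333... ≈ 73.33

73.33


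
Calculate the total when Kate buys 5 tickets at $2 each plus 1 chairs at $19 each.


Cost of tickets:
5 x $2 = $10
Cost of chairs:
1 x $19 = $19
Add both:
$10 + $19 = $29

$29


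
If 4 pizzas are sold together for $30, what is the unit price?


Total cost: $30
Number of items: 4
Unit price: $30 / 4 = $7.50

$7.50


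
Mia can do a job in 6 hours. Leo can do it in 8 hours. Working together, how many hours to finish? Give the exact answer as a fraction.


Mia's rate: 1/6 of the job per hour
Leo's rate: 1/8 of the job per hour
Combined rate: 1/6 + 1/8 = 7/24 per hour
Time = 1 / (7/24) = 24/7 hours (≈ 3.43 hours)

24/7 hours


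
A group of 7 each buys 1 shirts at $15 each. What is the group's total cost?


Cost per person:
1 x $15 = $15
Group total:
7 x $15 = $105

$105


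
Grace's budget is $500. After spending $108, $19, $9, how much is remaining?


Add up expenses:
$108 + $19 + $9 = $136
Subtract from budget:
$500 - $136 = $364

$364


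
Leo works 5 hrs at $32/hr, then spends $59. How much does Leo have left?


Calculate earnings:
5 x $32 = $160
Subtract spending:
$160 - $59 = $101

$101


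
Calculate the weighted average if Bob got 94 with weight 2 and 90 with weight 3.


Weighted sum:
2 x 94 + 3 x 90 = 458
Total weight:
2 + 3 = 5
Weighted average:
458 / 5 = 91.6

91.6


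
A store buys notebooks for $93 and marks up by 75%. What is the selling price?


Calculate the markup amount:
75% of $93 = $69.75
Add to cost:
$93 + $69.75 = $162.75

$162.75


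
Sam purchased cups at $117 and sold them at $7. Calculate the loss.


Selling price = $7
Cost price = $117
Loss = cost price - selling price:
Loss = $117 - $7 = $110

$110


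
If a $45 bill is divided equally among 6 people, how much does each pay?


Total bill: $45
Number of people: 6
Each pays: $45 / 6 = $7.50

$7.50


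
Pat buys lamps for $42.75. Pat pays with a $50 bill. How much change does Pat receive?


Start with the amount paid:
$50
Subtract the price:
$50 - $42.75 = $7.25

$7.25


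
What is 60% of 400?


Convert percentage to decimal:
60% = 0.6
Multiply:
400 x 0.6 = 240

240


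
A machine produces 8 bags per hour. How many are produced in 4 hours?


Production rate: 8 bags per hour
Time: 4 hours
Total: 8 x 4 = 32 bags

32 bags


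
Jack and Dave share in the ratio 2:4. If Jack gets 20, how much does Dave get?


Find the multiplier:
20 / 2 = 10
Apply to Dave's share:
4 x 10 = 40

40


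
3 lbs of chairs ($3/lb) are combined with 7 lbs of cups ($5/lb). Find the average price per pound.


Cost of chairs:
3 x $3 = $9
Cost of cups:
7 x $5 = $35
Total cost: $9 + $35 = $44
Total weight: 10 lbs
Average: $44 / 10 = $4.40/lb

$4.40/lb


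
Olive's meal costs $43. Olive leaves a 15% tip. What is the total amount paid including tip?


Calculate the tip:
15% of $43 = $6.45
Add tip to meal cost:
$43 + $6.45 = $49.45

$49.45


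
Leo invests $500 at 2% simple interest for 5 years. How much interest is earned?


Use the formula I = P x R x T / 100
P x R x T = 500 x 2 x 5 = 5000
I = 5000 / 100 = $50

$50


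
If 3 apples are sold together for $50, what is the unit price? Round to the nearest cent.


Total cost: $50
Number of items: 3
Unit price: $50 / 3 = $16.6666... ≈ $16.67

$16.67


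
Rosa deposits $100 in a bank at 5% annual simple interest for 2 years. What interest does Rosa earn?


Use the formula I = P x R x T / 100
P x R x T = 100 x 5 x 2 = 1000
I = 1000 / 100 = $10

$10


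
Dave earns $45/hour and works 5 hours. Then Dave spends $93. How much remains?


Calculate earnings:
5 x $45 = $225
Subtract spending:
$225 - $93 = $132

$132


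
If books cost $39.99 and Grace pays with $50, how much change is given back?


Start with the amount paid:
$50
Subtract the price:
$50 - $39.99 = $10.01

$10.01


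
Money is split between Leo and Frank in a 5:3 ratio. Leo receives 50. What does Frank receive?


Find the multiplier:
50 / 5 = 10
Apply to Frank's share:
3 x 10 = 30

30


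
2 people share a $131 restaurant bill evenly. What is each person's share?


Total bill: $131
Number of people: 2
Each pays: $131 / 2 = $65.50

$65.50


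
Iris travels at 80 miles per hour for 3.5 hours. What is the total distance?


Use the formula: distance = speed x time
Speed = 80 mph, Time = 3.5 hours
80 x 3.5 = 280 miles

280 miles


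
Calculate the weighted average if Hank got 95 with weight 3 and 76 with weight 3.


Weighted sum:
3 x 95 + 3 x 76 = 513
Total weight:
3 + 3 = 6
Weighted average:
513 / 6 = 85.5

85.5


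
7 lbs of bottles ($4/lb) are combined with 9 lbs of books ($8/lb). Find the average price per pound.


Cost of bottles:
7 x $4 = $28
Cost of books:
9 x $8 = $72
Total cost: $28 + $72 = $100
Total weight: 16 lbs
Average: $100 / 16 = $6.25/lb

$6.25/lb


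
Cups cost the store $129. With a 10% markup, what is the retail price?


Calculate the markup amount:
10% of $129 = $12.90
Add to cost:
$129 + $12.90 = $141.90

$141.90


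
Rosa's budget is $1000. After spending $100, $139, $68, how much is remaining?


Add up expenses:
$100 + $139 + $68 = $307
Subtract from budget:
$1000 - $307 = $693

$693


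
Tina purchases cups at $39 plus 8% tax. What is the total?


Calculate the tax:
8% of $39 = $3.12
Add tax to price:
$39 + $3.12 = $42.12

$42.12


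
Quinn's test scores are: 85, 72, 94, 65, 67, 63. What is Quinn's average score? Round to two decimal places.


Add the scores:
85 + 72 + 94 + 65 + 67 + 63 = 446
Divide by the number of tests:
446 / 6 = 74.3333... ≈ 74.33

74.33


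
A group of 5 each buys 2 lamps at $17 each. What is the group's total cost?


Cost per person:
2 x $17 = $34
Group total:
5 x $34 = $170

$170


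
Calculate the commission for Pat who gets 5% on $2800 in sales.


Convert rate to decimal:
5% = 0.05
Multiply by sales:
$2800 x 0.05 = $140

$140


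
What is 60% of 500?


Convert percentage to decimal:
60% = 0.6
Multiply:
500 x 0.6 = 300

300


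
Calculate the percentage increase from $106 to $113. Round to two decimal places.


Find the absolute change:
|113 - 106| = 7
Divide by original and multiply by 100:
7 / 106 x 100 = 6.6037...% ≈ 6.6%

6.6%


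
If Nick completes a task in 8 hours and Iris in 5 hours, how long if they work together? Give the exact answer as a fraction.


Nick's rate: 1/8 of the job per hour
Iris's rate: 1/5 of the job per hour
Combined rate: 1/8 + 1/5 = 13/40 per hour
Time = 1 / (13/40) = 40/13 hours (≈ 3.08 hours)

40/13 hours


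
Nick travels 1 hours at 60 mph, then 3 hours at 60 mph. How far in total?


Leg 1 distance:
60 x 1 = 60 miles
Leg 2 distance:
60 x 3 = 180 miles
Total distance:
60 + 180 = 240 miles

240 miles


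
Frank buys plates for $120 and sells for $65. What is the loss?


Selling price = $65
Cost price = $120
Loss = cost price - selling price:
Loss = $120 - $65 = $55

$55


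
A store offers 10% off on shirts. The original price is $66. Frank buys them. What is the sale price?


Calculate the discount amount:
10% of $66 = $6.60
Subtract from original:
$66 - $6.60 = $59.40

$59.40


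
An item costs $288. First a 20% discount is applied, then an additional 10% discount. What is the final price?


First discount:
20% of $288 = $57.60
Price after first discount:
$288 - $57.60 = $230.40
Second discount:
10% of $230.40 = $23.04
Final price:
$230.40 - $23.04 = $207.36

$207.36


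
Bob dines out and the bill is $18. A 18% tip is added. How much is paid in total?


Calculate the tip:
18% of $18 = $3.24
Add tip to meal cost:
$18 + $3.24 = $21.24

$21.24


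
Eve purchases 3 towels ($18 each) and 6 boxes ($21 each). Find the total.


Cost of towels:
3 x $18 = $54
Cost of boxes:
6 x $21 = $126
Add both:
$54 + $126 = $180

$180


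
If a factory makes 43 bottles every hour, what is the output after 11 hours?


Production rate: 43 bottles per hour
Time: 11 hours
Total: 43 x 11 = 473 bottles

473 bottles


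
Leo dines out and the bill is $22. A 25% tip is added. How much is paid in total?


Calculate the tip:
25% of $22 = $5.50
Add tip to meal cost:
$22 + $5.50 = $27.50

$27.50


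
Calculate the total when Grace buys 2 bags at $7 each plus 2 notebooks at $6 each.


Cost of bags:
2 x $7 = $14
Cost of notebooks:
2 x $6 = $12
Add both:
$14 + $12 = $26

$26


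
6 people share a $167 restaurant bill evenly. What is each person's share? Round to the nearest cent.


Total bill: $167
Number of people: 6
Each pays: $167 / 6 = $27.8333... ≈ $27.83

$27.83


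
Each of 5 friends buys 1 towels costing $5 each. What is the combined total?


Cost per person:
1 x $5 = $5
Group total:
5 x $5 = $25

$25


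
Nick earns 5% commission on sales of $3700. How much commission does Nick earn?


Convert rate to decimal:
5% = 0.05
Multiply by sales:
$3700 x 0.05 = $185

$185


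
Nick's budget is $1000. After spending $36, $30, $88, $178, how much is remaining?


Add up expenses:
$36 + $30 + $88 + $178 = $332
Subtract from budget:
$1000 - $332 = $668

$668


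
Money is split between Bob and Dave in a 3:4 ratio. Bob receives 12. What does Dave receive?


Find the multiplier:
12 / 3 = 4
Apply to Dave's share:
4 x 4 = 16

16


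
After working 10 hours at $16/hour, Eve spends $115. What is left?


Calculate earnings:
10 x $16 = $160
Subtract spending:
$160 - $115 = $45

$45


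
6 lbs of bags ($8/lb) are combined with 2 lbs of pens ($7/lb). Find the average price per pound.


Cost of bags:
6 x $8 = $48
Cost of pens:
2 x $7 = $14
Total cost: $48 + $14 = $62
Total weight: 8 lbs
Average: $62 / 8 = $7.75/lb

$7.75/lb


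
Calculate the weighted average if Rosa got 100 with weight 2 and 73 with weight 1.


Weighted sum:
2 x 100 + 1 x 73 = 273
Total weight:
2 + 1 = 3
Weighted average:
273 / 3 = 91

91


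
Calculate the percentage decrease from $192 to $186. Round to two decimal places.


Find the absolute change:
|186 - 192| = 6
Divide by original and multiply by 100:
6 / 192 x 100 = 3.125% ≈ 3.13%

3.13%


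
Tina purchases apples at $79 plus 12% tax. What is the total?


Calculate the tax:
12% of $79 = $9.48
Add tax to price:
$79 + $9.48 = $88.48

$88.48


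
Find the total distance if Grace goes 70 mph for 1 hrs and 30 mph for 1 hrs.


Leg 1 distance:
70 x 1 = 70 miles
Leg 2 distance:
30 x 1 = 30 miles
Total distance:
70 + 30 = 100 miles

100 miles


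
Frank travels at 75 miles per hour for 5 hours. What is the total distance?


Use the formula: distance = speed x time
Speed = 75 mph, Time = 5 hours
75 x 5 = 375 miles

375 miles


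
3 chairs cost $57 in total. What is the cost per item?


Total cost: $57
Number of items: 3
Unit price: $57 / 3 = $19

$19


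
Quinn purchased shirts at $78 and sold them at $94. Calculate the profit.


Selling price = $94
Cost price = $78
Profit = selling price - cost price:
Profit = $94 - $78 = $16

$16


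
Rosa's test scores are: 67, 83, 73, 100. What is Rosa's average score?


Add the scores:
67 + 83 + 73 + 100 = 323
Divide by the number of tests:
323 / 4 = 80.75

80.75


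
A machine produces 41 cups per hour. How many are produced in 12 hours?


Production rate: 41 cups per hour
Time: 12 hours
Total: 41 x 12 = 492 cups

492 cups


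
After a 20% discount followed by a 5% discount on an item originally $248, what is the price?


First discount:
20% of $248 = $49.60
Price after first discount:
$248 - $49.60 = $198.40
Second discount:
5% of $198.40 = $9.92
Final price:
$198.40 - $9.92 = $188.48

$188.48


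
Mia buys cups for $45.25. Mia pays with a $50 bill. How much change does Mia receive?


Start with the amount paid:
$50
Subtract the price:
$50 - $45.25 = $4.75

$4.75


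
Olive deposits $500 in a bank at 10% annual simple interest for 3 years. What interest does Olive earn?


Use the formula I = P x R x T / 100
P x R x T = 500 x 10 x 3 = 15000
I = 15000 / 100 = $150

$150


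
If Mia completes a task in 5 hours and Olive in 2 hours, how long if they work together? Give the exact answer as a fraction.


Mia's rate: 1/5 of the job per hour
Olive's rate: 1/2 of the job per hour
Combined rate: 1/5 + 1/2 = 7/10 per hour
Time = 1 / (7/10) = 10/7 hours (≈ 1.43 hours)

10/7 hours


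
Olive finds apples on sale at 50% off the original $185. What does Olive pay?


Calculate the discount amount:
50% of $185 = $92.50
Subtract from original:
$185 - $92.50 = $92.50

$92.50


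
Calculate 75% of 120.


Convert percentage to decimal:
75% = 0.75
Multiply:
120 x 0.75 = 90

90


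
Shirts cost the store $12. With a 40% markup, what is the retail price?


Calculate the markup amount:
40% of $12 = $4.80
Add to cost:
$12 + $4.80 = $16.80

$16.80


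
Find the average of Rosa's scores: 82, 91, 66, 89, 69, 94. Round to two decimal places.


Add the scores:
82 + 91 + 66 + 89 + 69 + 94 = 491
Divide by the number of tests:
491 / 6 = 81.8333... ≈ 81.83

81.83


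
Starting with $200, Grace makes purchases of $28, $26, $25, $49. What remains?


Add up expenses:
$28 + $26 + $25 + $49 = $128
Subtract from budget:
$200 - $128 = $72

$72


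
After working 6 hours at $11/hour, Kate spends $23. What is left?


Calculate earnings:
6 x $11 = $66
Subtract spending:
$66 - $23 = $43

$43


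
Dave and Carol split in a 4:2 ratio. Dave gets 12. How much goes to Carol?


Find the multiplier:
12 / 4 = 3
Apply to Carol's share:
2 x 3 = 6

6


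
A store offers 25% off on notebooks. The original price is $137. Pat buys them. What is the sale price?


Calculate the discount amount:
25% of $137 = $34.25
Subtract from original:
$137 - $34.25 = $102.75

$102.75


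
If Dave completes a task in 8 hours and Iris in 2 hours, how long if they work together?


Dave's rate: 1/8 of the job per hour
Iris's rate: 1/2 of the job per hour
Combined rate: 1/8 + 1/2 = 5/8 per hour
Time = 1 / (5/8) = 8/5 = 1.6 hours

1.6 hours


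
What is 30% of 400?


Convert percentage to decimal:
30% = 0.3
Multiply:
400 x 0.3 = 120

120


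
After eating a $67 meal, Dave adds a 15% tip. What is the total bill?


Calculate the tip:
15% of $67 = $10.05
Add tip to meal cost:
$67 + $10.05 = $77.05

$77.05


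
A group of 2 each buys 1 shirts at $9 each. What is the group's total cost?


Cost per person:
1 x $9 = $9
Group total:
2 x $9 = $18

$18


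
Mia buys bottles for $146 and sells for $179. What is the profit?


Selling price = $179
Cost price = $146
Profit = selling price - cost price:
Profit = $179 - $146 = $33

$33


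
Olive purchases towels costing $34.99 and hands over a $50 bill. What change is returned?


Start with the amount paid:
$50
Subtract the price:
$50 - $34.99 = $15.01

$15.01


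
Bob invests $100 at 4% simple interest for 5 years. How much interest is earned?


Use the formula I = P x R x T / 100
P x R x T = 100 x 4 x 5 = 2000
I = 2000 / 100 = $20

$20


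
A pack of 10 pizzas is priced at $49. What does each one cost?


Total cost: $49
Number of items: 10
Unit price: $49 / 10 = $4.90

$4.90


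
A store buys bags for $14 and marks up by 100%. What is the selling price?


Calculate the markup amount:
100% of $14 = $14
Add to cost:
$14 + $14 = $28

$28


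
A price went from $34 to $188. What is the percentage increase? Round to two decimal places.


Find the absolute change:
|188 - 34| = 154
Divide by original and multiply by 100:
154 / 34 x 100 = 452.9411...% ≈ 452.94%

452.94%


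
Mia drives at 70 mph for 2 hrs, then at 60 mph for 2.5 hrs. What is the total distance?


Leg 1 distance:
70 x 2 = 140 miles
Leg 2 distance:
60 x 2.5 = 150 miles
Total distance:
140 + 150 = 290 miles

290 miles


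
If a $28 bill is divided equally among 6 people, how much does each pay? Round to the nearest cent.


Total bill: $28
Number of people: 6
Each pays: $28 / 6 = $4.6666... ≈ $4.67

$4.67


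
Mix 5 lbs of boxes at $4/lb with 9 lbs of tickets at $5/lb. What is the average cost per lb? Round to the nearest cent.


Cost of boxes:
5 x $4 = $20
Cost of tickets:
9 x $5 = $45
Total cost: $20 + $45 = $65
Total weight: 14 lbs
Average: $65 / 14 = $4.6428... ≈ $4.64/lb

$4.64/lb


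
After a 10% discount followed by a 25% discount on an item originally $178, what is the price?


First discount:
10% of $178 = $17.80
Price after first discount:
$178 - $17.80 = $160.20
Second discount:
25% of $160.20 = $40.05
Final price:
$160.20 - $40.05 = $120.15

$120.15


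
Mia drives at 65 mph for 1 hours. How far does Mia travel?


Use the formula: distance = speed x time
Speed = 65 mph, Time = 1 hours
65 x 1 = 65 miles

65 miles


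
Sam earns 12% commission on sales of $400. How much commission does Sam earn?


Convert rate to decimal:
12% = 0.12
Multiply by sales:
$400 x 0.12 = $48

$48


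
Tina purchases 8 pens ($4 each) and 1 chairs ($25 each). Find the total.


Cost of pens:
8 x $4 = $32
Cost of chairs:
1 x $25 = $25
Add both:
$32 + $25 = $57

$57


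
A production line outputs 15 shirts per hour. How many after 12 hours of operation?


Production rate: 15 shirts per hour
Time: 12 hours
Total: 15 x 12 = 180 shirts

180 shirts


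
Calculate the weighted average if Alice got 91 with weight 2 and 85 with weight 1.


Weighted sum:
2 x 91 + 1 x 85 = 267
Total weight:
2 + 1 = 3
Weighted average:
267 / 3 = 89

89


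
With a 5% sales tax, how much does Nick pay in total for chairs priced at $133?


Calculate the tax:
5% of $133 = $6.65
Add tax to price:
$133 + $6.65 = $139.65

$139.65


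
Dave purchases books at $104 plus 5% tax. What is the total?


Calculate the tax:
5% of $104 = $5.20
Add tax to price:
$104 + $5.20 = $109.20

$109.20


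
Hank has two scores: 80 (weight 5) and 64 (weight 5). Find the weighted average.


Weighted sum:
5 x 80 + 5 x 64 = 720
Total weight:
5 + 5 = 10
Weighted average:
720 / 10 = 72

72


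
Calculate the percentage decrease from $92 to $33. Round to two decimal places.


Find the absolute change:
|33 - 92| = 59
Divide by original and multiply by 100:
59 / 92 x 100 = 64.1304...% ≈ 64.13%

64.13%


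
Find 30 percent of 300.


Convert percentage to decimal:
30% = 0.3
Multiply:
300 x 0.3 = 90

90


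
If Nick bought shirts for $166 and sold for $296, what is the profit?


Selling price = $296
Cost price = $166
Profit = selling price - cost price:
Profit = $296 - $166 = $130

$130


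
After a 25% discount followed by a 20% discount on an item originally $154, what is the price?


First discount:
25% of $154 = $38.50
Price after first discount:
$154 - $38.50 = $115.50
Second discount:
20% of $115.50 = $23.10
Final price:
$115.50 - $23.10 = $92.40

$92.40


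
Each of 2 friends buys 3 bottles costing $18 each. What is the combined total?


Cost per person:
3 x $18 = $54
Group total:
2 x $54 = $108

$108


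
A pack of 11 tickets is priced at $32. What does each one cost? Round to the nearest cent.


Total cost: $32
Number of items: 11
Unit price: $32 / 11 = $2.9090... ≈ $2.91

$2.91


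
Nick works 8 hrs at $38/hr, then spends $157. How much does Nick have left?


Calculate earnings:
8 x $38 = $304
Subtract spending:
$304 - $157 = $147

$147


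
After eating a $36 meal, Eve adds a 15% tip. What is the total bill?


Calculate the tip:
15% of $36 = $5.40
Add tip to meal cost:
$36 + $5.40 = $41.40

$41.40


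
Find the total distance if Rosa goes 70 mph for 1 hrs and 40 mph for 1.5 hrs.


Leg 1 distance:
70 x 1 = 70 miles
Leg 2 distance:
40 x 1.5 = 60 miles
Total distance:
70 + 60 = 130 miles

130 miles


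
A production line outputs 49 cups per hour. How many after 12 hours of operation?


Production rate: 49 cups per hour
Time: 12 hours
Total: 49 x 12 = 588 cups

588 cups


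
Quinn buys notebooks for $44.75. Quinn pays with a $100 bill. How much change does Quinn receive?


Start with the amount paid:
$100
Subtract the price:
$100 - $44.75 = $55.25

$55.25


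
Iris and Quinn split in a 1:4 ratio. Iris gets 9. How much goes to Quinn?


Find the multiplier:
9 / 1 = 9
Apply to Quinn's share:
4 x 9 = 36

36


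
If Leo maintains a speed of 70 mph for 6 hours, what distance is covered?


Use the formula: distance = speed x time
Speed = 70 mph, Time = 6 hours
70 x 6 = 420 miles

420 miles


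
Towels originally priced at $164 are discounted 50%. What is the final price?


Calculate the discount amount:
50% of $164 = $82
Subtract from original:
$164 - $82 = $82

$82


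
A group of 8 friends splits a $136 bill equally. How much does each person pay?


Total bill: $136
Number of people: 8
Each pays: $136 / 8 = $17

$17


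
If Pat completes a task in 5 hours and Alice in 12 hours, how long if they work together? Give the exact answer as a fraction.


Pat's rate: 1/5 of the job per hour
Alice's rate: 1/12 of the job per hour
Combined rate: 1/5 + 1/12 = 17/60 per hour
Time = 1 / (17/60) = 60/17 hours (≈ 3.53 hours)

60/17 hours


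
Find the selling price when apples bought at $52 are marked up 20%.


Calculate the markup amount:
20% of $52 = $10.40
Add to cost:
$52 + $10.40 = $62.40

$62.40


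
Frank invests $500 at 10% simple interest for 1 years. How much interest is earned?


Use the formula I = P x R x T / 100
P x R x T = 500 x 10 x 1 = 5000
I = 5000 / 100 = $50

$50


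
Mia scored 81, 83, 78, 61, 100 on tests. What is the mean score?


Add the scores:
81 + 83 + 78 + 61 + 100 = 403
Divide by the number of tests:
403 / 5 = 80.6

80.6


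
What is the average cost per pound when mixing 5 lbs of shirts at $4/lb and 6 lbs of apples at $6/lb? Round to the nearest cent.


Cost of shirts:
5 x $4 = $20
Cost of apples:
6 x $6 = $36
Total cost: $20 + $36 = $56
Total weight: 11 lbs
Average: $56 / 11 = $5.0909... ≈ $5.09/lb

$5.09/lb


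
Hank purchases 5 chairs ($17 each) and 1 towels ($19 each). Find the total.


Cost of chairs:
5 x $17 = $85
Cost of towels:
1 x $19 = $19
Add both:
$85 + $19 = $104

$104


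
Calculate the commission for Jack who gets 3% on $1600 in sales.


Convert rate to decimal:
3% = 0.03
Multiply by sales:
$1600 x 0.03 = $48

$48


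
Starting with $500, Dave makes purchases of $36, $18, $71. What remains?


Add up expenses:
$36 + $18 + $71 = $125
Subtract from budget:
$500 - $125 = $375

$375


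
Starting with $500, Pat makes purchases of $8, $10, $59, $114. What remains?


Add up expenses:
$8 + $10 + $59 + $114 = $191
Subtract from budget:
$500 - $191 = $309

$309


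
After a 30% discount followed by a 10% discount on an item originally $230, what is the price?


First discount:
30% of $230 = $69
Price after first discount:
$230 - $69 = $161
Second discount:
10% of $161 = $16.10
Final price:
$161 - $16.10 = $144.90

$144.90


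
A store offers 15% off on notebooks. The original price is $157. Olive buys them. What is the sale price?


Calculate the discount amount:
15% of $157 = $23.55
Subtract from original:
$157 - $23.55 = $133.45

$133.45


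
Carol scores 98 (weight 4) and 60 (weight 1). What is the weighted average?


Weighted sum:
4 x 98 + 1 x 60 = 452
Total weight:
4 + 1 = 5
Weighted average:
452 / 5 = 90.4

90.4


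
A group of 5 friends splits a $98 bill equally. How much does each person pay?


Total bill: $98
Number of people: 5
Each pays: $98 / 5 = $19.60

$19.60


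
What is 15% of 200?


Convert percentage to decimal:
15% = 0.15
Multiply:
200 x 0.15 = 30

30


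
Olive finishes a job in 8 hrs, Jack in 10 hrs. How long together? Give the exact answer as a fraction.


Olive's rate: 1/8 of the job per hour
Jack's rate: 1/10 of the job per hour
Combined rate: 1/8 + 1/10 = 9/40 per hour
Time = 1 / (9/40) = 40/9 hours (≈ 4.44 hours)

40/9 hours


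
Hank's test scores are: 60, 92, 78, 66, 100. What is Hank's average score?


Add the scores:
60 + 92 + 78 + 66 + 100 = 396
Divide by the number of tests:
396 / 5 = 79.2

79.2


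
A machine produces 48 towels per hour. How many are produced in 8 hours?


Production rate: 48 towels per hour
Time: 8 hours
Total: 48 x 8 = 384 towels

384 towels


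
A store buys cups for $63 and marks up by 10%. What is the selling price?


Calculate the markup amount:
10% of $63 = $6.30
Add to cost:
$63 + $6.30 = $69.30

$69.30


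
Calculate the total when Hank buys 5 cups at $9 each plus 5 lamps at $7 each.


Cost of cups:
5 x $9 = $45
Cost of lamps:
5 x $7 = $35
Add both:
$45 + $35 = $80

$80
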